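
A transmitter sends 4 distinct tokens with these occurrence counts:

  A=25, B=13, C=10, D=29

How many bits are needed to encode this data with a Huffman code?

Merge the two smallest weights repeatedly:
C(10) + B(13) → 23
23 + A(25) → 48
D(29) + 48 → 77
The encoded length is the sum of every internal node's weight: 23 + 48 + 77 = 148 bits.

148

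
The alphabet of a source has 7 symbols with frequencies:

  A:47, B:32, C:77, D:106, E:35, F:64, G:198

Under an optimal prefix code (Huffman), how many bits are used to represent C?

3

Huffman merges, smallest pair first:
B(32) + E(35) → 67
A(47) + F(64) → 111
67 + C(77) → 144
D(106) + 111 → 217
144 + G(198) → 342
217 + 342 → 559
C's leaf is at depth 3, giving a 3-bit codeword.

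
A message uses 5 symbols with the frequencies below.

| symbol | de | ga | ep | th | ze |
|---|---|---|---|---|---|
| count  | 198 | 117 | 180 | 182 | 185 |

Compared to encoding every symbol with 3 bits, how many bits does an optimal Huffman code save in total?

565

Fixed-length: 3 bits × 862 symbols = 2586 bits.
Huffman merges:
combine ga(117), ep(180) → 297
combine th(182), ze(185) → 367
combine de(198), 297 → 495
combine 367, 495 → 862
Huffman total = 297 + 367 + 495 + 862 = 2021 bits.
Saving = 2586 − 2021 = 565 bits.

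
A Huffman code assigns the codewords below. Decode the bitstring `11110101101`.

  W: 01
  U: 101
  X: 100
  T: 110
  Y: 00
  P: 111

PUWU

Read left to right; each codeword is recognised as soon as it completes (prefix code):
  111→P | 101→U | 01→W | 101→U
Decoded message: PUWU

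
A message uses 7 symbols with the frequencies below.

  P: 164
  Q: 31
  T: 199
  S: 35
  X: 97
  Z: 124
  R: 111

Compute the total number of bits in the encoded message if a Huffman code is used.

Build the Huffman tree bottom-up:
combine Q(31), S(35) → 66
combine 66, X(97) → 163
combine R(111), Z(124) → 235
combine 163, P(164) → 327
combine T(199), 235 → 434
combine 327, 434 → 761
Total encoded bits = sum of merged weights = 66 + 163 + 235 + 327 + 434 + 761 = 1986.

1986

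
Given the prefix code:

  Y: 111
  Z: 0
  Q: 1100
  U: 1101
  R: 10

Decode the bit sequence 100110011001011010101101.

Read left to right; each codeword is recognised as soon as it completes (prefix code):
  10→R | 0→Z | 1100→Q | 1100→Q | 10→R | 1101→U | 0→Z | 10→R | 1101→U
Decoded message: RZQQRUZRU

RZQQRUZRU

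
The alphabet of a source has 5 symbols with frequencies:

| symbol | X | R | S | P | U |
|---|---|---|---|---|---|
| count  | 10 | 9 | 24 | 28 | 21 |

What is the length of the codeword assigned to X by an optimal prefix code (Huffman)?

3

Huffman merges, smallest pair first:
R(9) + X(10) → 19
19 + U(21) → 40
S(24) + P(28) → 52
40 + 52 → 92
X sits 3 levels below the root, so its codeword is 3 bits.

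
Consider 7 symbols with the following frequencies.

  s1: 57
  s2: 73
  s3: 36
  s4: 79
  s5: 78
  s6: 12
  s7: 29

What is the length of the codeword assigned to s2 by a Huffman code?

3

Repeatedly merge the two smallest:
merge s6(12) and s7(29): 41
merge s3(36) and 41: 77
merge s1(57) and s2(73): 130
merge 77 and s5(78): 155
merge s4(79) and 130: 209
merge 155 and 209: 364
s2 sits 3 levels below the root, so its codeword is 3 bits.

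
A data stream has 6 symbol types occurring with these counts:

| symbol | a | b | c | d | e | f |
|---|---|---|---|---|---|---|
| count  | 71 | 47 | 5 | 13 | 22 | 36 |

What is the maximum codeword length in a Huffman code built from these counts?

4

Merge the two lowest-weight nodes at each step:
c(5) + d(13) → 18
18 + e(22) → 40
f(36) + 40 → 76
b(47) + a(71) → 118
76 + 118 → 194
Maximum depth reached is 4.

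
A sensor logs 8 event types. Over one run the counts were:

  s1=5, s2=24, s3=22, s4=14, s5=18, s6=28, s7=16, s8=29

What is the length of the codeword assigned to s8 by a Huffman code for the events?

Build the tree from the bottom:
merge s1(5) and s4(14): 19
merge s7(16) and s5(18): 34
merge 19 and s3(22): 41
merge s2(24) and s6(28): 52
merge s8(29) and 34: 63
merge 41 and 52: 93
merge 63 and 93: 156
The subtree containing s8 is merged 2 times, so code length = 2.

2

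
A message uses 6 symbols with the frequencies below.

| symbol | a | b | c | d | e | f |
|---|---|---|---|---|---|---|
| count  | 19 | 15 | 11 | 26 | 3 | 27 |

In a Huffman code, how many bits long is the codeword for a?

2

Build the tree from the bottom:
e(3) + c(11) → 14
14 + b(15) → 29
a(19) + d(26) → 45
f(27) + 29 → 56
45 + 56 → 101
The subtree containing a is merged 2 times, so code length = 2.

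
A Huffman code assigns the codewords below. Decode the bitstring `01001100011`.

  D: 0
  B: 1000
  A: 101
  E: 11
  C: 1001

DCBE

Read left to right; each codeword is recognised as soon as it completes (prefix code):
  0→D | 1001→C | 1000→B | 11→E
Decoded message: DCBE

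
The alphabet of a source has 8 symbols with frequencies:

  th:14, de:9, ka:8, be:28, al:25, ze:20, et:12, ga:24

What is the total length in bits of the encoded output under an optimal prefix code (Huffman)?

Greedily combine the two least-frequent nodes:
combine ka(8), de(9) → 17
combine et(12), th(14) → 26
combine 17, ze(20) → 37
combine ga(24), al(25) → 49
combine 26, be(28) → 54
combine 37, 49 → 86
combine 54, 86 → 140
Each symbol's bit-cost is frequency × depth; summing gives 409 bits (equivalently 17 + 26 + 37 + 49 + 54 + 86 + 140).

409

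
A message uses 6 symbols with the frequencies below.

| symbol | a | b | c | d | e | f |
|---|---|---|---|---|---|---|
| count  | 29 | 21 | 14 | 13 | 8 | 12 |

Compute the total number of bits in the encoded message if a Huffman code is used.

Greedily combine the two least-frequent nodes:
e(8) + f(12) → 20
d(13) + c(14) → 27
20 + b(21) → 41
27 + a(29) → 56
41 + 56 → 97
The encoded length is the sum of every internal node's weight: 20 + 27 + 41 + 56 + 97 = 241 bits.

241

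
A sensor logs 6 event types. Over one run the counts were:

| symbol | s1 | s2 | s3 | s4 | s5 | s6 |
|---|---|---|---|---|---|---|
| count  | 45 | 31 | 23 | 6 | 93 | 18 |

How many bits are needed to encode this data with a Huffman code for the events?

486

Merge the two smallest weights repeatedly:
combine s4(6), s6(18) → 24
combine s3(23), 24 → 47
combine s2(31), s1(45) → 76
combine 47, 76 → 123
combine s5(93), 123 → 216
Each symbol's bit-cost is frequency × depth; summing gives 486 bits (equivalently 24 + 47 + 76 + 123 + 216).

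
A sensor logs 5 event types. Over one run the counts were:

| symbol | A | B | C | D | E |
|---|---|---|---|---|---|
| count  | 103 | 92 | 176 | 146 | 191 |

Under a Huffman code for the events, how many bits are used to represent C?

2

Repeatedly merge the two smallest:
B(92) + A(103) → 195
D(146) + C(176) → 322
E(191) + 195 → 386
322 + 386 → 708
The subtree containing C is merged 2 times, so code length = 2.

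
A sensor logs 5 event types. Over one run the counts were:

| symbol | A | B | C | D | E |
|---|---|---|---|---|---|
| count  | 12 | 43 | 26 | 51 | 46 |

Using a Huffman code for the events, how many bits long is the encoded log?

Greedily combine the two least-frequent nodes:
merge A(12) and C(26): 38
merge 38 and B(43): 81
merge E(46) and D(51): 97
merge 81 and 97: 178
The encoded length is the sum of every internal node's weight: 38 + 81 + 97 + 178 = 394 bits.

394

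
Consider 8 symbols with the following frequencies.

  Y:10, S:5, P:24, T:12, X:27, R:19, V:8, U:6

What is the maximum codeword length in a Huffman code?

Merge the two lowest-weight nodes at each step:
merge S(5) and U(6): 11
merge V(8) and Y(10): 18
merge 11 and T(12): 23
merge 18 and R(19): 37
merge 23 and P(24): 47
merge X(27) and 37: 64
merge 47 and 64: 111
Maximum depth reached is 4.

4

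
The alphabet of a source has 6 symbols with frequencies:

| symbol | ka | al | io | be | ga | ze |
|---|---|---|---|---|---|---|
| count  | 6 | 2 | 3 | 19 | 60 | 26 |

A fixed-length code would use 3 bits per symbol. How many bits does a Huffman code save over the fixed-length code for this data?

Fixed-length: 3 bits × 116 symbols = 348 bits.
Huffman merges:
merge al(2) and io(3): 5
merge 5 and ka(6): 11
merge 11 and be(19): 30
merge ze(26) and 30: 56
merge 56 and ga(60): 116
Huffman total = 5 + 11 + 30 + 56 + 116 = 218 bits.
Saving = 348 − 218 = 130 bits.

130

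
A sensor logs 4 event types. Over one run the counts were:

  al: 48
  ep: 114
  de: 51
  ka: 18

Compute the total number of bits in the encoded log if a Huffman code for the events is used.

414

Greedily combine the two least-frequent nodes:
combine ka(18), al(48) → 66
combine de(51), 66 → 117
combine ep(114), 117 → 231
Total encoded bits = sum of merged weights = 66 + 117 + 231 = 414.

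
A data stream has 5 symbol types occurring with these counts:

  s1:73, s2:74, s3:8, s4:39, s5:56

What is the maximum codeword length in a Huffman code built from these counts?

Merge the two lowest-weight nodes at each step:
merge s3(8) and s4(39): 47
merge 47 and s5(56): 103
merge s1(73) and s2(74): 147
merge 103 and 147: 250
The first pair merged (s3, s4) ends up deepest, at depth 3.

3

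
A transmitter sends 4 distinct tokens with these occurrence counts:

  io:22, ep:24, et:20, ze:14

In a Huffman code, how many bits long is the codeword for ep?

Repeatedly merge the two smallest:
combine ze(14), et(20) → 34
combine io(22), ep(24) → 46
combine 34, 46 → 80
ep sits 2 levels below the root, so its codeword is 2 bits.

2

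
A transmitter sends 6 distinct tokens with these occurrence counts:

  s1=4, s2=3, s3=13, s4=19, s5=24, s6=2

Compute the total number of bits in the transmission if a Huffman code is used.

142

Greedily combine the two least-frequent nodes:
s6(2) + s2(3) → 5
s1(4) + 5 → 9
9 + s3(13) → 22
s4(19) + 22 → 41
s5(24) + 41 → 65
The encoded length is the sum of every internal node's weight: 5 + 9 + 22 + 41 + 65 = 142 bits.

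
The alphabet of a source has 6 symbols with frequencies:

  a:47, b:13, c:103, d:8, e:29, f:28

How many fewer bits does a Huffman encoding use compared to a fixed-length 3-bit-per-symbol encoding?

185

Fixed-length: 3 bits × 228 symbols = 684 bits.
Huffman merges:
d(8) + b(13) → 21
21 + f(28) → 49
e(29) + a(47) → 76
49 + 76 → 125
c(103) + 125 → 228
Huffman total = 21 + 49 + 76 + 125 + 228 = 499 bits.
Saving = 684 − 499 = 185 bits.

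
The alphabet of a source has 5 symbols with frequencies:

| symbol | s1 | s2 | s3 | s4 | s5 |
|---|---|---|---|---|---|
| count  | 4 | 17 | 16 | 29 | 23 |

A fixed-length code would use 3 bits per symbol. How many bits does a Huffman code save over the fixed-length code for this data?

Fixed-length: 3 bits × 89 symbols = 267 bits.
Huffman merges:
s1(4) + s3(16) → 20
s2(17) + 20 → 37
s5(23) + s4(29) → 52
37 + 52 → 89
Huffman total = 20 + 37 + 52 + 89 = 198 bits.
Saving = 267 − 198 = 69 bits.

69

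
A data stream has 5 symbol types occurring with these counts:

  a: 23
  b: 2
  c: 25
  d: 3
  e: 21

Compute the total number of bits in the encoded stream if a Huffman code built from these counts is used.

153

Greedily combine the two least-frequent nodes:
b(2) + d(3) → 5
5 + e(21) → 26
a(23) + c(25) → 48
26 + 48 → 74
Total encoded bits = sum of merged weights = 5 + 26 + 48 + 74 = 153.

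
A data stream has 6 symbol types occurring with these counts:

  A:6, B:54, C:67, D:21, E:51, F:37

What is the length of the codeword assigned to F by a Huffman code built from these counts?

3

Build the tree from the bottom:
merge A(6) and D(21): 27
merge 27 and F(37): 64
merge E(51) and B(54): 105
merge 64 and C(67): 131
merge 105 and 131: 236
F's leaf is at depth 3, giving a 3-bit codeword.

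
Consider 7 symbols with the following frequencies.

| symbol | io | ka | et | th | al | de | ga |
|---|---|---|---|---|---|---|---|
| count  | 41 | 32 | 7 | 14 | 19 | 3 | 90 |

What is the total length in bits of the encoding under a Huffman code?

Merge the two smallest weights repeatedly:
merge de(3) and et(7): 10
merge 10 and th(14): 24
merge al(19) and 24: 43
merge ka(32) and io(41): 73
merge 43 and 73: 116
merge ga(90) and 116: 206
The encoded length is the sum of every internal node's weight: 10 + 24 + 43 + 73 + 116 + 206 = 472 bits.

472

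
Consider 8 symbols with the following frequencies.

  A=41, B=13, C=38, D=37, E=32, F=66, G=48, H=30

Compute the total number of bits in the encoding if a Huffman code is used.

892

Build the Huffman tree bottom-up:
merge B(13) and H(30): 43
merge E(32) and D(37): 69
merge C(38) and A(41): 79
merge 43 and G(48): 91
merge F(66) and 69: 135
merge 79 and 91: 170
merge 135 and 170: 305
The encoded length is the sum of every internal node's weight: 43 + 69 + 79 + 91 + 135 + 170 + 305 = 892 bits.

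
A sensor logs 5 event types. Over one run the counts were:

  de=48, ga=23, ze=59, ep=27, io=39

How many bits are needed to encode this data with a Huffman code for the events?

442

Build the Huffman tree bottom-up:
combine ga(23), ep(27) → 50
combine io(39), de(48) → 87
combine 50, ze(59) → 109
combine 87, 109 → 196
Each symbol's bit-cost is frequency × depth; summing gives 442 bits (equivalently 50 + 87 + 109 + 196).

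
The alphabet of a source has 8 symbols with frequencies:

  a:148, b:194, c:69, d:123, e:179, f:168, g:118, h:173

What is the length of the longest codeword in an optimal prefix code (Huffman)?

4

Merge the two lowest-weight nodes at each step:
c(69) + g(118) → 187
d(123) + a(148) → 271
f(168) + h(173) → 341
e(179) + 187 → 366
b(194) + 271 → 465
341 + 366 → 707
465 + 707 → 1172
The rarest symbols sit at the bottom; the longest codeword is 4 bits.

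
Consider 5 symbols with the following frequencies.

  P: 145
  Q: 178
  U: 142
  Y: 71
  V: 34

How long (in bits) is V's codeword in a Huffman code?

3

Repeatedly merge the two smallest:
V(34) + Y(71) → 105
105 + U(142) → 247
P(145) + Q(178) → 323
247 + 323 → 570
V sits 3 levels below the root, so its codeword is 3 bits.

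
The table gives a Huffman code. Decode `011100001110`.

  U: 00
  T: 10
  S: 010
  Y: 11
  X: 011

XTUXT

Read left to right; each codeword is recognised as soon as it completes (prefix code):
  011→X | 10→T | 00→U | 011→X | 10→T
Decoded message: XTUXT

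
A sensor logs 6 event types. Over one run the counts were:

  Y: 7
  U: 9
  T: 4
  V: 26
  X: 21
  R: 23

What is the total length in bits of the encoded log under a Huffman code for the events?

Build the Huffman tree bottom-up:
merge T(4) and Y(7): 11
merge U(9) and 11: 20
merge 20 and X(21): 41
merge R(23) and V(26): 49
merge 41 and 49: 90
Total encoded bits = sum of merged weights = 11 + 20 + 41 + 49 + 90 = 211.

211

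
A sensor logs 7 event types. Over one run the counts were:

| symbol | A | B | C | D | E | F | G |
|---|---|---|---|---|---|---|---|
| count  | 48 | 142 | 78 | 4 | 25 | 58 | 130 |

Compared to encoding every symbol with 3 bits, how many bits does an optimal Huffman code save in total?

Fixed-length: 3 bits × 485 symbols = 1455 bits.
Huffman merges:
merge D(4) and E(25): 29
merge 29 and A(48): 77
merge F(58) and 77: 135
merge C(78) and G(130): 208
merge 135 and B(142): 277
merge 208 and 277: 485
Huffman total = 29 + 77 + 135 + 208 + 277 + 485 = 1211 bits.
Saving = 1455 − 1211 = 244 bits.

244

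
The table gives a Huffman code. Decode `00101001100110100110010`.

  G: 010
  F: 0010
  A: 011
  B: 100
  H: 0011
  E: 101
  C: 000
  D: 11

Read left to right; each codeword is recognised as soon as it completes (prefix code):
  0010→F | 100→B | 11→D | 0011→H | 010→G | 011→A | 0010→F
Decoded message: FBDHGAF

FBDHGAF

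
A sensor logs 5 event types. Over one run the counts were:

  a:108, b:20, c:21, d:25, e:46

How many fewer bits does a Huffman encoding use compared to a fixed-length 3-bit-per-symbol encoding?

Fixed-length: 3 bits × 220 symbols = 660 bits.
Huffman merges:
merge b(20) and c(21): 41
merge d(25) and 41: 66
merge e(46) and 66: 112
merge a(108) and 112: 220
Huffman total = 41 + 66 + 112 + 220 = 439 bits.
Saving = 660 − 439 = 221 bits.

221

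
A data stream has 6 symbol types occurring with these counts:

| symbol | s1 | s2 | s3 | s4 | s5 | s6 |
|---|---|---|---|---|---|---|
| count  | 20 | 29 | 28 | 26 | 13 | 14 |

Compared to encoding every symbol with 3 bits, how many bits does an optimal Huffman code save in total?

Fixed-length: 3 bits × 130 symbols = 390 bits.
Huffman merges:
merge s5(13) and s6(14): 27
merge s1(20) and s4(26): 46
merge 27 and s3(28): 55
merge s2(29) and 46: 75
merge 55 and 75: 130
Huffman total = 27 + 46 + 55 + 75 + 130 = 333 bits.
Saving = 390 − 333 = 57 bits.

57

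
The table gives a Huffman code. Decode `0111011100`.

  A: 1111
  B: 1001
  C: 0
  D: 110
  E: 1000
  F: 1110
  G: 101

CFFC

Read left to right; each codeword is recognised as soon as it completes (prefix code):
  0→C | 1110→F | 1110→F | 0→C
Decoded message: CFFC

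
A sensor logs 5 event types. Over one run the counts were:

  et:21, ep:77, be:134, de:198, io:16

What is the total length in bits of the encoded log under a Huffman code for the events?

Merge the two smallest weights repeatedly:
merge io(16) and et(21): 37
merge 37 and ep(77): 114
merge 114 and be(134): 248
merge de(198) and 248: 446
Total encoded bits = sum of merged weights = 37 + 114 + 248 + 446 = 845.

845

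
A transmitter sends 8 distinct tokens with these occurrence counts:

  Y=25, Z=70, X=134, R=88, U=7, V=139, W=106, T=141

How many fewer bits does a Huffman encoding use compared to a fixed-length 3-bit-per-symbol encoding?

146

Fixed-length: 3 bits × 710 symbols = 2130 bits.
Huffman merges:
U(7) + Y(25) → 32
32 + Z(70) → 102
R(88) + 102 → 190
W(106) + X(134) → 240
V(139) + T(141) → 280
190 + 240 → 430
280 + 430 → 710
Huffman total = 32 + 102 + 190 + 240 + 280 + 430 + 710 = 1984 bits.
Saving = 2130 − 1984 = 146 bits.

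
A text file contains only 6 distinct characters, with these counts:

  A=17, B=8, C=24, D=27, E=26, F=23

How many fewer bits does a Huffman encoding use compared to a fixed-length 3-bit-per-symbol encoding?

Fixed-length: 3 bits × 125 symbols = 375 bits.
Huffman merges:
B(8) + A(17) → 25
F(23) + C(24) → 47
25 + E(26) → 51
D(27) + 47 → 74
51 + 74 → 125
Huffman total = 25 + 47 + 51 + 74 + 125 = 322 bits.
Saving = 375 − 322 = 53 bits.

53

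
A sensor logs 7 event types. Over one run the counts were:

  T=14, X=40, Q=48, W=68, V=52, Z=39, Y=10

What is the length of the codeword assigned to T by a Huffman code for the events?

Build the tree from the bottom:
merge Y(10) and T(14): 24
merge 24 and Z(39): 63
merge X(40) and Q(48): 88
merge V(52) and 63: 115
merge W(68) and 88: 156
merge 115 and 156: 271
T's leaf is at depth 4, giving a 4-bit codeword.

4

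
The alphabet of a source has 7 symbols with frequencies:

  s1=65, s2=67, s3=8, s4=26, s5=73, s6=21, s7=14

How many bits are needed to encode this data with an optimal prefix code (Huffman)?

Build the Huffman tree bottom-up:
s3(8) + s7(14) → 22
s6(21) + 22 → 43
s4(26) + 43 → 69
s1(65) + s2(67) → 132
69 + s5(73) → 142
132 + 142 → 274
Each symbol's bit-cost is frequency × depth; summing gives 682 bits (equivalently 22 + 43 + 69 + 132 + 142 + 274).

682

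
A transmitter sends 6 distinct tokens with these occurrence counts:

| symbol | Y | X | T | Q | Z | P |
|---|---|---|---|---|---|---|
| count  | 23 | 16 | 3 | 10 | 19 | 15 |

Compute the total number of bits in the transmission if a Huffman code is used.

Greedily combine the two least-frequent nodes:
T(3) + Q(10) → 13
13 + P(15) → 28
X(16) + Z(19) → 35
Y(23) + 28 → 51
35 + 51 → 86
The encoded length is the sum of every internal node's weight: 13 + 28 + 35 + 51 + 86 = 213 bits.

213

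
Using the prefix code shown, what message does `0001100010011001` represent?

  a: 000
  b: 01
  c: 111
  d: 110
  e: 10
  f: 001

adffeb

Read left to right; each codeword is recognised as soon as it completes (prefix code):
  000→a | 110→d | 001→f | 001→f | 10→e | 01→b
Decoded message: adffeb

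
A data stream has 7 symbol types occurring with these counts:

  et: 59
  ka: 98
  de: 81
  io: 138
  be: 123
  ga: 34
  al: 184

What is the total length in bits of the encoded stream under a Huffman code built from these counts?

1922

Merge the two smallest weights repeatedly:
merge ga(34) and et(59): 93
merge de(81) and 93: 174
merge ka(98) and be(123): 221
merge io(138) and 174: 312
merge al(184) and 221: 405
merge 312 and 405: 717
Each symbol's bit-cost is frequency × depth; summing gives 1922 bits (equivalently 93 + 174 + 221 + 312 + 405 + 717).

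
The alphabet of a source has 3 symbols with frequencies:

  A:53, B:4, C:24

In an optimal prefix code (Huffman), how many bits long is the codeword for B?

2

Huffman merges, smallest pair first:
merge B(4) and C(24): 28
merge 28 and A(53): 81
B's leaf is at depth 2, giving a 2-bit codeword.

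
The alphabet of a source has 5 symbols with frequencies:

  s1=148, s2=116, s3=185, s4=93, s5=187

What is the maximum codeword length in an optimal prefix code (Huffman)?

Merge the two lowest-weight nodes at each step:
s4(93) + s2(116) → 209
s1(148) + s3(185) → 333
s5(187) + 209 → 396
333 + 396 → 729
Maximum depth reached is 3.

3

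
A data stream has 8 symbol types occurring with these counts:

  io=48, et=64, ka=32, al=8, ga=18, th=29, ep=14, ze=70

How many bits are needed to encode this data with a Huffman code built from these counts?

777

Merge the two smallest weights repeatedly:
merge al(8) and ep(14): 22
merge ga(18) and 22: 40
merge th(29) and ka(32): 61
merge 40 and io(48): 88
merge 61 and et(64): 125
merge ze(70) and 88: 158
merge 125 and 158: 283
Total encoded bits = sum of merged weights = 22 + 40 + 61 + 88 + 125 + 158 + 283 = 777.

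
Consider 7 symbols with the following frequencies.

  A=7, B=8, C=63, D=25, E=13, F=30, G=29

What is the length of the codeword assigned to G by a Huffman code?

Repeatedly merge the two smallest:
merge A(7) and B(8): 15
merge E(13) and 15: 28
merge D(25) and 28: 53
merge G(29) and F(30): 59
merge 53 and 59: 112
merge C(63) and 112: 175
The subtree containing G is merged 3 times, so code length = 3.

3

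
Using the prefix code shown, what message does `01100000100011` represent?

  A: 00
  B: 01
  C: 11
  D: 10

BDAADAC

Read left to right; each codeword is recognised as soon as it completes (prefix code):
  01→B | 10→D | 00→A | 00→A | 10→D | 00→A | 11→C
Decoded message: BDAADAC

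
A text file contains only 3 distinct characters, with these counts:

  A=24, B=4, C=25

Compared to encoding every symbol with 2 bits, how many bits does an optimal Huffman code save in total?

Fixed-length: 2 bits × 53 symbols = 106 bits.
Huffman merges:
merge B(4) and A(24): 28
merge C(25) and 28: 53
Huffman total = 28 + 53 = 81 bits.
Saving = 106 − 81 = 25 bits.

25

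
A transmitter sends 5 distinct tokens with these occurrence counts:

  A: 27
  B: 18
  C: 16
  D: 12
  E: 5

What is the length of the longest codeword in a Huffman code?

Merge the two lowest-weight nodes at each step:
E(5) + D(12) → 17
C(16) + 17 → 33
B(18) + A(27) → 45
33 + 45 → 78
Maximum depth reached is 3.

3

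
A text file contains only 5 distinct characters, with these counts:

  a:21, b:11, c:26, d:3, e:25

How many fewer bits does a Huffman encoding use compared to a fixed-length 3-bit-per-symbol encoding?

72

Fixed-length: 3 bits × 86 symbols = 258 bits.
Huffman merges:
combine d(3), b(11) → 14
combine 14, a(21) → 35
combine e(25), c(26) → 51
combine 35, 51 → 86
Huffman total = 14 + 35 + 51 + 86 = 186 bits.
Saving = 258 − 186 = 72 bits.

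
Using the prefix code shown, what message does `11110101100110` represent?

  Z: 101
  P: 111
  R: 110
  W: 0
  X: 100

PZWRWR

Read left to right; each codeword is recognised as soon as it completes (prefix code):
  111→P | 101→Z | 0→W | 110→R | 0→W | 110→R
Decoded message: PZWRWR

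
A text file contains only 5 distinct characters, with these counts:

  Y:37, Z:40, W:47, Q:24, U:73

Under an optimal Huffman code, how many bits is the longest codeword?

3

Merge the two lowest-weight nodes at each step:
combine Q(24), Y(37) → 61
combine Z(40), W(47) → 87
combine 61, U(73) → 134
combine 87, 134 → 221
Maximum depth reached is 3.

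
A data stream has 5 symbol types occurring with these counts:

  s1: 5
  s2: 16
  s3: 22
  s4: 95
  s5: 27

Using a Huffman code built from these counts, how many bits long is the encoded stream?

299

Build the Huffman tree bottom-up:
merge s1(5) and s2(16): 21
merge 21 and s3(22): 43
merge s5(27) and 43: 70
merge 70 and s4(95): 165
Total encoded bits = sum of merged weights = 21 + 43 + 70 + 165 = 299.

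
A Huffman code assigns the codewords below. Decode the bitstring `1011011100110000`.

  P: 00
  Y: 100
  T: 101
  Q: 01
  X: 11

Read left to right; each codeword is recognised as soon as it completes (prefix code):
  101→T | 101→T | 11→X | 00→P | 11→X | 00→P | 00→P
Decoded message: TTXPXPP

TTXPXPP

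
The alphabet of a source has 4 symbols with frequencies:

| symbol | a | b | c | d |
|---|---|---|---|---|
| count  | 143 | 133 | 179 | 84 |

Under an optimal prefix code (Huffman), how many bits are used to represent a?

Repeatedly merge the two smallest:
merge d(84) and b(133): 217
merge a(143) and c(179): 322
merge 217 and 322: 539
a's leaf is at depth 2, giving a 2-bit codeword.

2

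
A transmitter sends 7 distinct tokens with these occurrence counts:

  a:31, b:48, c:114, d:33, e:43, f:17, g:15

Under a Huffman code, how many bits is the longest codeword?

5

Merge the two lowest-weight nodes at each step:
merge g(15) and f(17): 32
merge a(31) and 32: 63
merge d(33) and e(43): 76
merge b(48) and 63: 111
merge 76 and 111: 187
merge c(114) and 187: 301
The rarest symbols sit at the bottom; the longest codeword is 5 bits.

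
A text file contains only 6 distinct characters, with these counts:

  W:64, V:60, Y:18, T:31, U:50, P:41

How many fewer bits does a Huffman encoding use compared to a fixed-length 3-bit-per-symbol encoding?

Fixed-length: 3 bits × 264 symbols = 792 bits.
Huffman merges:
combine Y(18), T(31) → 49
combine P(41), 49 → 90
combine U(50), V(60) → 110
combine W(64), 90 → 154
combine 110, 154 → 264
Huffman total = 49 + 90 + 110 + 154 + 264 = 667 bits.
Saving = 792 − 667 = 125 bits.

125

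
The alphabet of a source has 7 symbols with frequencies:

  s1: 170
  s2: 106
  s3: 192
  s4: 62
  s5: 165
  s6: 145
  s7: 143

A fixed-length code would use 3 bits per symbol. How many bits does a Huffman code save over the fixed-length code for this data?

194

Fixed-length: 3 bits × 983 symbols = 2949 bits.
Huffman merges:
s4(62) + s2(106) → 168
s7(143) + s6(145) → 288
s5(165) + 168 → 333
s1(170) + s3(192) → 362
288 + 333 → 621
362 + 621 → 983
Huffman total = 168 + 288 + 333 + 362 + 621 + 983 = 2755 bits.
Saving = 2949 − 2755 = 194 bits.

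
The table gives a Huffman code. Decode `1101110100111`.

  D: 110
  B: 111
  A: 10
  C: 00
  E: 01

Read left to right; each codeword is recognised as soon as it completes (prefix code):
  110→D | 111→B | 01→E | 00→C | 111→B
Decoded message: DBECB

DBECB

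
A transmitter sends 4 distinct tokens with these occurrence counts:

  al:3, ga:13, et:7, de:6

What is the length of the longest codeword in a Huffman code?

3

Merge the two lowest-weight nodes at each step:
al(3) + de(6) → 9
et(7) + 9 → 16
ga(13) + 16 → 29
Maximum depth reached is 3.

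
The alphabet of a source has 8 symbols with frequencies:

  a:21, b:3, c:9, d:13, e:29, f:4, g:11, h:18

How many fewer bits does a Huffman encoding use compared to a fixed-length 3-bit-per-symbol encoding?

Fixed-length: 3 bits × 108 symbols = 324 bits.
Huffman merges:
b(3) + f(4) → 7
7 + c(9) → 16
g(11) + d(13) → 24
16 + h(18) → 34
a(21) + 24 → 45
e(29) + 34 → 63
45 + 63 → 108
Huffman total = 7 + 16 + 24 + 34 + 45 + 63 + 108 = 297 bits.
Saving = 324 − 297 = 27 bits.

27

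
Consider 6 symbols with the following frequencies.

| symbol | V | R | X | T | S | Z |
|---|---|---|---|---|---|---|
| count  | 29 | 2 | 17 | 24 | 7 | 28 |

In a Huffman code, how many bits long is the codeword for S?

4

Repeatedly merge the two smallest:
combine R(2), S(7) → 9
combine 9, X(17) → 26
combine T(24), 26 → 50
combine Z(28), V(29) → 57
combine 50, 57 → 107
The subtree containing S is merged 4 times, so code length = 4.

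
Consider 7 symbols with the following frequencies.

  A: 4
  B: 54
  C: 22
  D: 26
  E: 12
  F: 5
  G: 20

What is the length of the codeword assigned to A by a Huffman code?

Build the tree from the bottom:
A(4) + F(5) → 9
9 + E(12) → 21
G(20) + 21 → 41
C(22) + D(26) → 48
41 + 48 → 89
B(54) + 89 → 143
The subtree containing A is merged 5 times, so code length = 5.

5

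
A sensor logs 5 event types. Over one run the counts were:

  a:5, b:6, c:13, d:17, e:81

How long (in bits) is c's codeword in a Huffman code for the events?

Build the tree from the bottom:
a(5) + b(6) → 11
11 + c(13) → 24
d(17) + 24 → 41
41 + e(81) → 122
The subtree containing c is merged 3 times, so code length = 3.

3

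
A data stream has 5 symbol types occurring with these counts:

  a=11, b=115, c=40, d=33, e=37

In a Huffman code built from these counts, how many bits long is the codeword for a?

3

Build the tree from the bottom:
a(11) + d(33) → 44
e(37) + c(40) → 77
44 + 77 → 121
b(115) + 121 → 236
a sits 3 levels below the root, so its codeword is 3 bits.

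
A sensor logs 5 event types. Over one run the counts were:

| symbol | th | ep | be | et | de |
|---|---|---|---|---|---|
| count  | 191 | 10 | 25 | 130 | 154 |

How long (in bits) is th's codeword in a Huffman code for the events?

Build the tree from the bottom:
combine ep(10), be(25) → 35
combine 35, et(130) → 165
combine de(154), 165 → 319
combine th(191), 319 → 510
th is a child of the root — depth 1, so its codeword is a single bit.

1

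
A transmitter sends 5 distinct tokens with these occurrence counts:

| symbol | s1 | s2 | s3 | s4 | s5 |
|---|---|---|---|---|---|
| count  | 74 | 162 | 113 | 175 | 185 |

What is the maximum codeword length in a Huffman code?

3

Merge the two lowest-weight nodes at each step:
combine s1(74), s3(113) → 187
combine s2(162), s4(175) → 337
combine s5(185), 187 → 372
combine 337, 372 → 709
Maximum depth reached is 3.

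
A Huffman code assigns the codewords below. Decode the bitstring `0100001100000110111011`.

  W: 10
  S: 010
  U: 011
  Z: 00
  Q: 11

Read left to right; each codeword is recognised as soon as it completes (prefix code):
  010→S | 00→Z | 011→U | 00→Z | 00→Z | 011→U | 011→U | 10→W | 11→Q
Decoded message: SZUZZUUWQ

SZUZZUUWQ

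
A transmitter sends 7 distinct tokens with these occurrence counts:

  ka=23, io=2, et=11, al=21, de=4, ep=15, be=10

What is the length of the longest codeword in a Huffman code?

Merge the two lowest-weight nodes at each step:
merge io(2) and de(4): 6
merge 6 and be(10): 16
merge et(11) and ep(15): 26
merge 16 and al(21): 37
merge ka(23) and 26: 49
merge 37 and 49: 86
The first pair merged (io, de) ends up deepest, at depth 4.

4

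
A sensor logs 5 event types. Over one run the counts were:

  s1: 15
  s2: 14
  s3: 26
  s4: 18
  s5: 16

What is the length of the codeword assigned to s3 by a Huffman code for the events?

Huffman merges, smallest pair first:
s2(14) + s1(15) → 29
s5(16) + s4(18) → 34
s3(26) + 29 → 55
34 + 55 → 89
s3's leaf is at depth 2, giving a 2-bit codeword.

2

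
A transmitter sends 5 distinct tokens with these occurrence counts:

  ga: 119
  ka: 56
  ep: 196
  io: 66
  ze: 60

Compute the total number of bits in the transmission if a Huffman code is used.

Merge the two smallest weights repeatedly:
merge ka(56) and ze(60): 116
merge io(66) and 116: 182
merge ga(119) and 182: 301
merge ep(196) and 301: 497
Each symbol's bit-cost is frequency × depth; summing gives 1096 bits (equivalently 116 + 182 + 301 + 497).

1096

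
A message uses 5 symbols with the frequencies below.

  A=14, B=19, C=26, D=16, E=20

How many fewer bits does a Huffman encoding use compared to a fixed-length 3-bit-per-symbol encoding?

65

Fixed-length: 3 bits × 95 symbols = 285 bits.
Huffman merges:
merge A(14) and D(16): 30
merge B(19) and E(20): 39
merge C(26) and 30: 56
merge 39 and 56: 95
Huffman total = 30 + 39 + 56 + 95 = 220 bits.
Saving = 285 − 220 = 65 bits.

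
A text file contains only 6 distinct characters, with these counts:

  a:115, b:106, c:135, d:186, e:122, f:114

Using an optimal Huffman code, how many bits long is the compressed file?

Build the Huffman tree bottom-up:
merge b(106) and f(114): 220
merge a(115) and e(122): 237
merge c(135) and d(186): 321
merge 220 and 237: 457
merge 321 and 457: 778
The encoded length is the sum of every internal node's weight: 220 + 237 + 321 + 457 + 778 = 2013 bits.

2013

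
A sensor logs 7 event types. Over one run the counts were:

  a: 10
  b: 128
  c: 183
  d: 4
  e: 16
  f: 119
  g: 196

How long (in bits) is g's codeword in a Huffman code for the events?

Build the tree from the bottom:
merge d(4) and a(10): 14
merge 14 and e(16): 30
merge 30 and f(119): 149
merge b(128) and 149: 277
merge c(183) and g(196): 379
merge 277 and 379: 656
g sits 2 levels below the root, so its codeword is 2 bits.

2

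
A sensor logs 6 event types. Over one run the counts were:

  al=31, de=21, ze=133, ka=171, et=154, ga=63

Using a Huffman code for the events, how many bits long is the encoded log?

1313

Merge the two smallest weights repeatedly:
merge de(21) and al(31): 52
merge 52 and ga(63): 115
merge 115 and ze(133): 248
merge et(154) and ka(171): 325
merge 248 and 325: 573
The encoded length is the sum of every internal node's weight: 52 + 115 + 248 + 325 + 573 = 1313 bits.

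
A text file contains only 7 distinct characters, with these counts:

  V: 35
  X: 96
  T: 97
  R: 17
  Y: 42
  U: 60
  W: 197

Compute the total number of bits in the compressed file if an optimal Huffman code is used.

Merge the two smallest weights repeatedly:
merge R(17) and V(35): 52
merge Y(42) and 52: 94
merge U(60) and 94: 154
merge X(96) and T(97): 193
merge 154 and 193: 347
merge W(197) and 347: 544
The encoded length is the sum of every internal node's weight: 52 + 94 + 154 + 193 + 347 + 544 = 1384 bits.

1384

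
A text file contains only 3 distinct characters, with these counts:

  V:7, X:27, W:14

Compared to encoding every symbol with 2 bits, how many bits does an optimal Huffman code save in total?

Fixed-length: 2 bits × 48 symbols = 96 bits.
Huffman merges:
V(7) + W(14) → 21
21 + X(27) → 48
Huffman total = 21 + 48 = 69 bits.
Saving = 96 − 69 = 27 bits.

27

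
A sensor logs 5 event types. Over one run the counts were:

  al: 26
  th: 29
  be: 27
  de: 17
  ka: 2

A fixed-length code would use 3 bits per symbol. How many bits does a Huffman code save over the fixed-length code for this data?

Fixed-length: 3 bits × 101 symbols = 303 bits.
Huffman merges:
combine ka(2), de(17) → 19
combine 19, al(26) → 45
combine be(27), th(29) → 56
combine 45, 56 → 101
Huffman total = 19 + 45 + 56 + 101 = 221 bits.
Saving = 303 − 221 = 82 bits.

82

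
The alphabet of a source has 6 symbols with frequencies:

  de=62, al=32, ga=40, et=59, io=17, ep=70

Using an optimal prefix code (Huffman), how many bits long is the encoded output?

698

Build the Huffman tree bottom-up:
merge io(17) and al(32): 49
merge ga(40) and 49: 89
merge et(59) and de(62): 121
merge ep(70) and 89: 159
merge 121 and 159: 280
The encoded length is the sum of every internal node's weight: 49 + 89 + 121 + 159 + 280 = 698 bits.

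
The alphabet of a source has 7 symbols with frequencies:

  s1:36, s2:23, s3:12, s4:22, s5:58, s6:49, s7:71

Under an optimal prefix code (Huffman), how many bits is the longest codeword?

Merge the two lowest-weight nodes at each step:
merge s3(12) and s4(22): 34
merge s2(23) and 34: 57
merge s1(36) and s6(49): 85
merge 57 and s5(58): 115
merge s7(71) and 85: 156
merge 115 and 156: 271
Maximum depth reached is 4.

4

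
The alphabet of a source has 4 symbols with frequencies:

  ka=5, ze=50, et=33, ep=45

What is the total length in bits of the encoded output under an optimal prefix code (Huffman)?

254

Greedily combine the two least-frequent nodes:
ka(5) + et(33) → 38
38 + ep(45) → 83
ze(50) + 83 → 133
Total encoded bits = sum of merged weights = 38 + 83 + 133 = 254.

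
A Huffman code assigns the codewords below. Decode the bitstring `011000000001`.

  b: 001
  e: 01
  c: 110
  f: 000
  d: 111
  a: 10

eaffe

Read left to right; each codeword is recognised as soon as it completes (prefix code):
  01→e | 10→a | 000→f | 000→f | 01→e
Decoded message: eaffe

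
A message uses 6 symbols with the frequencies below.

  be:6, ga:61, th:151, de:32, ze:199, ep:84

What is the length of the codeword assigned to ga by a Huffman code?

Repeatedly merge the two smallest:
merge be(6) and de(32): 38
merge 38 and ga(61): 99
merge ep(84) and 99: 183
merge th(151) and 183: 334
merge ze(199) and 334: 533
ga sits 4 levels below the root, so its codeword is 4 bits.

4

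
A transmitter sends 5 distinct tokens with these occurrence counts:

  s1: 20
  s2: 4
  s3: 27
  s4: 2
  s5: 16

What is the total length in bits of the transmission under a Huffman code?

Merge the two smallest weights repeatedly:
merge s4(2) and s2(4): 6
merge 6 and s5(16): 22
merge s1(20) and 22: 42
merge s3(27) and 42: 69
Each symbol's bit-cost is frequency × depth; summing gives 139 bits (equivalently 6 + 22 + 42 + 69).

139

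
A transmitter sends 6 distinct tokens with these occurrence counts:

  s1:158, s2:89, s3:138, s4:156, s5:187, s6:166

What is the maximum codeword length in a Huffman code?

Merge the two lowest-weight nodes at each step:
combine s2(89), s3(138) → 227
combine s4(156), s1(158) → 314
combine s6(166), s5(187) → 353
combine 227, 314 → 541
combine 353, 541 → 894
The rarest symbols sit at the bottom; the longest codeword is 3 bits.

3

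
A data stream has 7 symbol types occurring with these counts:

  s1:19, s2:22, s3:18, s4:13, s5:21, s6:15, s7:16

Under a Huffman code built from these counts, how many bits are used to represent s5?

Build the tree from the bottom:
merge s4(13) and s6(15): 28
merge s7(16) and s3(18): 34
merge s1(19) and s5(21): 40
merge s2(22) and 28: 50
merge 34 and 40: 74
merge 50 and 74: 124
s5 sits 3 levels below the root, so its codeword is 3 bits.

3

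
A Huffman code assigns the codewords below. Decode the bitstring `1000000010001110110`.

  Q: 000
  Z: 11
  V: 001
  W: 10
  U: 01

Read left to right; each codeword is recognised as soon as it completes (prefix code):
  10→W | 000→Q | 000→Q | 10→W | 001→V | 11→Z | 01→U | 10→W
Decoded message: WQQWVZUW

WQQWVZUW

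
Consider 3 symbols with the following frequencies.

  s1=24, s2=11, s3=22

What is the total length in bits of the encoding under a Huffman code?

90

Greedily combine the two least-frequent nodes:
combine s2(11), s3(22) → 33
combine s1(24), 33 → 57
The encoded length is the sum of every internal node's weight: 33 + 57 = 90 bits.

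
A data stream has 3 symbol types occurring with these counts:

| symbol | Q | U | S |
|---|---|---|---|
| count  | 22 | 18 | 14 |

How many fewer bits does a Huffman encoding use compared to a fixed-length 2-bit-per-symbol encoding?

22

Fixed-length: 2 bits × 54 symbols = 108 bits.
Huffman merges:
S(14) + U(18) → 32
Q(22) + 32 → 54
Huffman total = 32 + 54 = 86 bits.
Saving = 108 − 86 = 22 bits.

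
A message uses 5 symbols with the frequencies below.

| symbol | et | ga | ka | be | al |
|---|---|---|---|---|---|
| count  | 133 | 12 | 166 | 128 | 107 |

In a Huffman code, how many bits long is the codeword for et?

2

Build the tree from the bottom:
merge ga(12) and al(107): 119
merge 119 and be(128): 247
merge et(133) and ka(166): 299
merge 247 and 299: 546
The subtree containing et is merged 2 times, so code length = 2.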